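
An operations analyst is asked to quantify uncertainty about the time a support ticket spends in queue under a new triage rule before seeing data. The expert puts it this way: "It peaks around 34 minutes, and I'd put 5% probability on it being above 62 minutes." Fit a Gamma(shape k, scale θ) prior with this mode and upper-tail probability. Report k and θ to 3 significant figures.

k ≈ 8.72, θ ≈ 4.41

Gamma(k,θ) with k>1 has mode (k−1)θ, so θ = 34/(k−1).
Need P(X < 62) = 0.95 with θ tied to k this way. Start at k = 2, θ = 34: P(X<62) ≈ 0.544.
Too low — raise k to concentrate. Iterating converges to k ≈ 8.72.
Then θ = 34/(8.72−1) ≈ 4.41.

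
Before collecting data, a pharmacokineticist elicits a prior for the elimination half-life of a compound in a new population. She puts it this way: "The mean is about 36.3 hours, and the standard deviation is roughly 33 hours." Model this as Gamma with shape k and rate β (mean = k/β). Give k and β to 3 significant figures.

k ≈ 1.21, β ≈ 0.0333

For Gamma(k, rate β): mean = k/β, variance = k/β², so CV = 1/√k.
CV = SD/mean = 33/36.3 = 0.9091, hence k = 1/CV² = 1.21.
Then β = k/mean = 1.21/36.3 = 0.0333.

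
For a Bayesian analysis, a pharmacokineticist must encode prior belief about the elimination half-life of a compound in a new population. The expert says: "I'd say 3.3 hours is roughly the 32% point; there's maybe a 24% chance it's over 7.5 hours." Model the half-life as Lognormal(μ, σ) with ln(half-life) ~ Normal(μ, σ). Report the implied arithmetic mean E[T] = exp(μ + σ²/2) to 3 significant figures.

E[T] ≈ 5.84 hours

If T ~ Lognormal(μ,σ) then ln T ~ Normal(μ,σ), so the p-quantile of ln T is μ + z_p·σ.
ln(3.3) = 1.194 and ln(7.5) = 2.015; z_{0.32} = -0.4677, z_{0.76} = 0.7063.
σ = (2.015 − 1.194)/(0.7063 − (-0.4677)) = 0.699.
μ = 1.194 − (-0.4677)·0.699 = 1.521.
E[T] = exp(μ + σ²/2) = exp(1.521 + 0.2445) = 5.84 hours.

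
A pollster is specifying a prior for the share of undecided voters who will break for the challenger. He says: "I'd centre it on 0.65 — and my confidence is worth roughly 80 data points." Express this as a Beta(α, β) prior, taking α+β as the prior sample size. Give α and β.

Under the effective-sample-size interpretation, Beta(α, β) has prior mean α/(α+β) and prior sample size α+β.
So α+β = 80 and α/(α+β) = 0.65, giving α = 0.65·80 = 52 and β = 80 − 52 = 28.

α = 52, β = 28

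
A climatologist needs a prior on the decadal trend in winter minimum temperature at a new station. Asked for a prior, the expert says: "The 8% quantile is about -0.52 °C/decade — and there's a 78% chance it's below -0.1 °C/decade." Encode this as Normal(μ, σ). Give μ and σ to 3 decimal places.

The p-quantile of Normal(μ,σ) is μ + z_p·σ, with z_{0.08} = -1.405 and z_{0.78} = 0.7722.
Eliminate σ: μ = (z₂·x₁ − z₁·x₂)/(z₂ − z₁) = (0.7722·-0.52 − (-1.405)·-0.1)/2.177 = -0.249.
Then σ = (x₂ − x₁)/(z₂ − z₁) = (-0.1 − -0.52)/2.177 = 0.193.

μ = -0.249, σ = 0.193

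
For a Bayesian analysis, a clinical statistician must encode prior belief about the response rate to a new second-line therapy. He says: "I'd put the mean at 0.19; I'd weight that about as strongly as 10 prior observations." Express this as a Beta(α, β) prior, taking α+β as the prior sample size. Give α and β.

Under the effective-sample-size interpretation, Beta(α, β) has prior mean α/(α+β) and prior sample size α+β.
So α+β = 10 and α/(α+β) = 0.19, giving α = 0.19·10 = 1.9 and β = 10 − 1.9 = 8.1.

α = 1.9, β = 8.1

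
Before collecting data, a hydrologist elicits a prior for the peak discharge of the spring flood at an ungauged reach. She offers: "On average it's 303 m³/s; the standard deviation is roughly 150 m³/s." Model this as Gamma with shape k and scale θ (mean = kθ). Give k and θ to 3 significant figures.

k ≈ 4.08, θ ≈ 74.3

For Gamma(k, scale θ): mean = kθ, variance = kθ², so CV = 1/√k.
CV = SD/mean = 150/303 = 0.495, hence k = 1/CV² = 4.08.
Then θ = mean/k = 303/4.08 = 74.3.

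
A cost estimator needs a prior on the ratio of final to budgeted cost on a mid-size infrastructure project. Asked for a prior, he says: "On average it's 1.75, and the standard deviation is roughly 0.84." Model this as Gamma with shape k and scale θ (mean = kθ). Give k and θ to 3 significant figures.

For Gamma(k, scale θ): mean = kθ, variance = kθ², so CV = 1/√k.
CV = SD/mean = 0.84/1.75 = 0.48, hence k = 1/CV² = 4.34.
Then θ = mean/k = 1.75/4.34 = 0.403.

k ≈ 4.34, θ ≈ 0.403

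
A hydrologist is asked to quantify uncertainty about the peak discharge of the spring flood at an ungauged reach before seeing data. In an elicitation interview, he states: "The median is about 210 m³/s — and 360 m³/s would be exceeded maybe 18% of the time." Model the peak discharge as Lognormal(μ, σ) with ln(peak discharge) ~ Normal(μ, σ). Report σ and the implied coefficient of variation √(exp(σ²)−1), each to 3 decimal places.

σ ≈ 0.589, CV ≈ 0.644

If T ~ Lognormal(μ,σ) then ln T ~ Normal(μ,σ), so the p-quantile of ln T is μ + z_p·σ.
ln(210) = 5.347 and ln(360) = 5.886; z_{0.5} = 0, z_{0.82} = 0.9154.
σ = (5.886 − 5.347)/(0.9154 − (0)) = 0.589.
μ = 5.347 − (0)·0.589 = 5.347.
CV = √(exp(σ²)−1) = √(exp(0.3467)−1) = 0.644.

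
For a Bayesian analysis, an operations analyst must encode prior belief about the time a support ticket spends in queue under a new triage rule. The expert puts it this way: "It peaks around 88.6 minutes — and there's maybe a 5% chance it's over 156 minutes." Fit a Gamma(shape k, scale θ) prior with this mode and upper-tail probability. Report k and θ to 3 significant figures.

k ≈ 9.71, θ ≈ 10.2

Gamma(k,θ) with k>1 has mode (k−1)θ, so θ = 88.6/(k−1).
Need P(X < 156) = 0.95 with θ tied to k this way. Start at k = 2, θ = 88.6: P(X<156) ≈ 0.525.
Too low — raise k to concentrate. Iterating converges to k ≈ 9.71.
Then θ = 88.6/(9.71−1) ≈ 10.2.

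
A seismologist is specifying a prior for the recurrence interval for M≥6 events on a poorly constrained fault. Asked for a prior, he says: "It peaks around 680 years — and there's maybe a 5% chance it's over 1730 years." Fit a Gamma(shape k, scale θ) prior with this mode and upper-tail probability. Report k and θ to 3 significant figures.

Gamma(k,θ) with k>1 has mode (k−1)θ, so θ = 680/(k−1).
Need P(X < 1730) = 0.95 with θ tied to k this way. Start at k = 2, θ = 680: P(X<1730) ≈ 0.722.
Too low — raise k to concentrate. Iterating converges to k ≈ 4.11.
Then θ = 680/(4.11−1) ≈ 219.

k ≈ 4.11, θ ≈ 219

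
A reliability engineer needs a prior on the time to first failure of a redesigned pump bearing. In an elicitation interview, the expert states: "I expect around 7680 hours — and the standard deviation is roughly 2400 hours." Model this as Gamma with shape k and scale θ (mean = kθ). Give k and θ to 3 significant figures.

k ≈ 10.2, θ ≈ 750

For Gamma(k, scale θ): mean = kθ, variance = kθ², so CV = 1/√k.
CV = SD/mean = 2400/7680 = 0.3125, hence k = 1/CV² = 10.2.
Then θ = mean/k = 7680/10.2 = 750.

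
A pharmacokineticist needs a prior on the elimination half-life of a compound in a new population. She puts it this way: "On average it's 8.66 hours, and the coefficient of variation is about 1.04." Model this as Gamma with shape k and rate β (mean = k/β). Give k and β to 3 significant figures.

For Gamma(k, rate β): mean = k/β, variance = k/β², so CV = 1/√k.
CV = 1.04, hence k = 1/CV² = 0.925.
Then β = k/mean = 0.925/8.66 = 0.107.

k ≈ 0.925, β ≈ 0.107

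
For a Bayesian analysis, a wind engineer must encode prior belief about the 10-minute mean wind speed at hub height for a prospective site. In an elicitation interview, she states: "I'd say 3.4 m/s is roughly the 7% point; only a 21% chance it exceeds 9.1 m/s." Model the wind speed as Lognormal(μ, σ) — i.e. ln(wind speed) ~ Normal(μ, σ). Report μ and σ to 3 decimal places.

If T ~ Lognormal(μ,σ) then ln T ~ Normal(μ,σ), so the p-quantile of ln T is μ + z_p·σ.
ln(3.4) = 1.224 and ln(9.1) = 2.208; z_{0.07} = -1.476, z_{0.79} = 0.8064.
σ = (2.208 − 1.224)/(0.8064 − (-1.476)) = 0.431.
μ = 1.224 − (-1.476)·0.431 = 1.860.

μ ≈ 1.860, σ ≈ 0.431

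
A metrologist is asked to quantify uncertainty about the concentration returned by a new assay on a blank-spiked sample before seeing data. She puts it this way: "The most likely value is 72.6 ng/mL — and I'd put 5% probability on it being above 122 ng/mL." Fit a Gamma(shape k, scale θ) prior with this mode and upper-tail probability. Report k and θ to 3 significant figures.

k ≈ 11.4, θ ≈ 7

Gamma(k,θ) with k>1 has mode (k−1)θ, so θ = 72.6/(k−1).
Need P(X < 122) = 0.95 with θ tied to k this way. Start at k = 2, θ = 72.6: P(X<122) ≈ 0.501.
Too low — raise k to concentrate. Iterating converges to k ≈ 11.4.
Then θ = 72.6/(11.4−1) ≈ 7.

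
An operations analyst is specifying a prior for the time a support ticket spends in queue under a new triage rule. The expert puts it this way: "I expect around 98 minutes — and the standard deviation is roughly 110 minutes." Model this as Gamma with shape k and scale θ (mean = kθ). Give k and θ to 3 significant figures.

For Gamma(k, scale θ): mean = kθ, variance = kθ², so CV = 1/√k.
CV = SD/mean = 110/98 = 1.122, hence k = 1/CV² = 0.794.
Then θ = mean/k = 98/0.794 = 123.

k ≈ 0.794, θ ≈ 123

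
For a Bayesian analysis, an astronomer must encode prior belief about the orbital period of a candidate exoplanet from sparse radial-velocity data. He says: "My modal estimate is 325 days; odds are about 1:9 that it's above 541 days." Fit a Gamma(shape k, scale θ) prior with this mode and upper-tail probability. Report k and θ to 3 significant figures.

Gamma(k,θ) with k>1 has mode (k−1)θ, so θ = 325/(k−1).
Need P(X < 541) = 0.9 with θ tied to k this way. Start at k = 2, θ = 325: P(X<541) ≈ 0.496.
Too low — raise k to concentrate. Iterating converges to k ≈ 8.27.
Then θ = 325/(8.27−1) ≈ 44.7.

k ≈ 8.27, θ ≈ 44.7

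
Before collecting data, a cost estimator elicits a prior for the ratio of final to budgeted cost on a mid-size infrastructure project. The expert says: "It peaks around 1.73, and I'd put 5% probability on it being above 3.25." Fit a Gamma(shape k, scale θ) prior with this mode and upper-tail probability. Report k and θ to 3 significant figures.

k ≈ 8, θ ≈ 0.247

Gamma(k,θ) with k>1 has mode (k−1)θ, so θ = 1.73/(k−1).
Need P(X < 3.25) = 0.95 with θ tied to k this way. Start at k = 2, θ = 1.73: P(X<3.25) ≈ 0.560.
Too low — raise k to concentrate. Iterating converges to k ≈ 8.
Then θ = 1.73/(8−1) ≈ 0.247.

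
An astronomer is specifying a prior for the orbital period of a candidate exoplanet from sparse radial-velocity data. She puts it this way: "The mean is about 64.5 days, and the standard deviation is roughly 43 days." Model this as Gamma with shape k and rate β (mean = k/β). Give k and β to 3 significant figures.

For Gamma(k, rate β): mean = k/β, variance = k/β², so CV = 1/√k.
CV = SD/mean = 43/64.5 = 0.6667, hence k = 1/CV² = 2.25.
Then β = k/mean = 2.25/64.5 = 0.0349.

k ≈ 2.25, β ≈ 0.0349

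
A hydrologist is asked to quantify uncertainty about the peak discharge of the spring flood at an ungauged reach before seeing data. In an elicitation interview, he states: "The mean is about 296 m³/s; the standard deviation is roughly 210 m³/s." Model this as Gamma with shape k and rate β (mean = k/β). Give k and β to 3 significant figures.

k ≈ 1.99, β ≈ 0.00671

For Gamma(k, rate β): mean = k/β, variance = k/β², so CV = 1/√k.
CV = SD/mean = 210/296 = 0.7095, hence k = 1/CV² = 1.99.
Then β = k/mean = 1.99/296 = 0.00671.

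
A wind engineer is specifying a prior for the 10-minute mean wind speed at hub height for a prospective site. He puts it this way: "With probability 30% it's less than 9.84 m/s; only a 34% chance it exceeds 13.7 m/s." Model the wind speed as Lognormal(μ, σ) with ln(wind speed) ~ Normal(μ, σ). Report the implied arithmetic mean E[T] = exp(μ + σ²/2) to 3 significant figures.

If T ~ Lognormal(μ,σ) then ln T ~ Normal(μ,σ), so the p-quantile of ln T is μ + z_p·σ.
ln(9.84) = 2.286 and ln(13.7) = 2.617; z_{0.3} = -0.5244, z_{0.66} = 0.4125.
σ = (2.617 − 2.286)/(0.4125 − (-0.5244)) = 0.353.
μ = 2.286 − (-0.5244)·0.353 = 2.472.
E[T] = exp(μ + σ²/2) = exp(2.472 + 0.0624) = 12.6 m/s.

E[T] ≈ 12.6 m/s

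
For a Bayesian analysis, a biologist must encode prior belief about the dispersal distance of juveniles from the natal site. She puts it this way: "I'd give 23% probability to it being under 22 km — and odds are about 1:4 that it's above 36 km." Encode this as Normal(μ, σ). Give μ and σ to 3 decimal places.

For Normal(μ,σ), the p-quantile is μ + z_p·σ. Here z_{0.23} = -0.7388, z_{0.8} = 0.8416.
So 22 = μ − 0.7388σ and 36 = μ + 0.8416σ.
Subtracting: σ = (36 − 22)/(0.8416 − (-0.7388)) = 8.858.
Then μ = 22 − (-0.7388)·8.858 = 28.545.

μ = 28.545, σ = 8.858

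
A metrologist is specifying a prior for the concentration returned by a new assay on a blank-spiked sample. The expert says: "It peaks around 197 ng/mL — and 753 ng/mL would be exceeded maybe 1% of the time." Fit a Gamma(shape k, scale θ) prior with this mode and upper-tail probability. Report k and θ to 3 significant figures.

Gamma(k,θ) with k>1 has mode (k−1)θ, so θ = 197/(k−1).
Need P(X < 753) = 0.99 with θ tied to k this way. Start at k = 2, θ = 197: P(X<753) ≈ 0.895.
Too low — raise k to concentrate. Iterating converges to k ≈ 3.35.
Then θ = 197/(3.35−1) ≈ 83.7.

k ≈ 3.35, θ ≈ 83.7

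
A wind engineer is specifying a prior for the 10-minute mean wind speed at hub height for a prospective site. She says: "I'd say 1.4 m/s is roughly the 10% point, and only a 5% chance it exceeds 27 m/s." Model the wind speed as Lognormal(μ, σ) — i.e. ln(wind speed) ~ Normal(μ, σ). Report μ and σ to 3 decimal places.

μ ≈ 1.632, σ ≈ 1.011

If T ~ Lognormal(μ,σ) then ln T ~ Normal(μ,σ), so the p-quantile of ln T is μ + z_p·σ.
ln(1.4) = 0.3365 and ln(27) = 3.296; z_{0.1} = -1.282, z_{0.95} = 1.645.
σ = (3.296 − 0.3365)/(1.645 − (-1.282)) = 1.011.
μ = 0.3365 − (-1.282)·1.011 = 1.632.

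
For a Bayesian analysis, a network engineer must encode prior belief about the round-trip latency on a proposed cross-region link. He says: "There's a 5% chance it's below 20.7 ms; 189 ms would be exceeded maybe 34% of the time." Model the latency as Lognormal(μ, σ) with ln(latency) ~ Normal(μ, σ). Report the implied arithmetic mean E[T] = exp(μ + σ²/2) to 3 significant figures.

E[T] ≈ 216 ms

If T ~ Lognormal(μ,σ) then ln T ~ Normal(μ,σ), so the p-quantile of ln T is μ + z_p·σ.
ln(20.7) = 3.03 and ln(189) = 5.242; z_{0.05} = -1.645, z_{0.66} = 0.4125.
σ = (5.242 − 3.03)/(0.4125 − (-1.645)) = 1.075.
μ = 3.03 − (-1.645)·1.075 = 4.798.
E[T] = exp(μ + σ²/2) = exp(4.798 + 0.5778) = 216 ms.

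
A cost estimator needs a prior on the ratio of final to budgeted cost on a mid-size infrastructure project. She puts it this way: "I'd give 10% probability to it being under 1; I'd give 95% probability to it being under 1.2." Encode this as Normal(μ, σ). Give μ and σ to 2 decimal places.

μ = 1.09, σ = 0.07

The p-quantile of Normal(μ,σ) is μ + z_p·σ, with z_{0.1} = -1.282 and z_{0.95} = 1.645.
Eliminate σ: μ = (z₂·x₁ − z₁·x₂)/(z₂ − z₁) = (1.645·1 − (-1.282)·1.2)/2.926 = 1.09.
Then σ = (x₂ − x₁)/(z₂ − z₁) = (1.2 − 1)/2.926 = 0.07.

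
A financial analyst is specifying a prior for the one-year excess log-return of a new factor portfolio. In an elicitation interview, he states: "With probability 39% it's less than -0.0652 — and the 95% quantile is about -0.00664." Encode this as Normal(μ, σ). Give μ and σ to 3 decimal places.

For Normal(μ,σ), the p-quantile is μ + z_p·σ. Here z_{0.39} = -0.2793, z_{0.95} = 1.645.
So -0.0652 = μ − 0.2793σ and -0.00664 = μ + 1.645σ.
Subtracting: σ = (-0.00664 − -0.0652)/(1.645 − (-0.2793)) = 0.030.
Then μ = -0.0652 − (-0.2793)·0.030 = -0.057.

μ = -0.057, σ = 0.030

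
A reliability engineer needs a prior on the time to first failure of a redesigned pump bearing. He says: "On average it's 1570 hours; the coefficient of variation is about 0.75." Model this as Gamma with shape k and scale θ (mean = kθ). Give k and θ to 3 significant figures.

For Gamma(k, scale θ): mean = kθ, variance = kθ², so CV = 1/√k.
CV = 0.75, hence k = 1/CV² = 1.78.
Then θ = mean/k = 1570/1.78 = 883.

k ≈ 1.78, θ ≈ 883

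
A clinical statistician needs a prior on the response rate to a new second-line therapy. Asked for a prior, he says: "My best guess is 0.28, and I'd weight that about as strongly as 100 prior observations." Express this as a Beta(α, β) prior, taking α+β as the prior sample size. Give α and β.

Under the effective-sample-size interpretation, Beta(α, β) has prior mean α/(α+β) and prior sample size α+β.
So α+β = 100 and α/(α+β) = 0.28, giving α = 0.28·100 = 28 and β = 100 − 28 = 72.

α = 28, β = 72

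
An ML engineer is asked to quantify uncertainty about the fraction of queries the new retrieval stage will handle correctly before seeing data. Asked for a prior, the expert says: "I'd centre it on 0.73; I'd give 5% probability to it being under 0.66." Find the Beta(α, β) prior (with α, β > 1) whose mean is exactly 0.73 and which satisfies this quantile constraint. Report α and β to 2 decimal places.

α ≈ 84.07, β ≈ 31.09

With mean 0.73 fixed, write α = 0.73s, β = 0.27s where s = α+β.
Need P(θ < 0.66) = 0.05 under Beta(0.73s, 0.27s). Normal approximation: (q−m)/√(m(1−m)/s) ≈ z_{0.05} = -1.64, so s ≈ 0.73·0.27·(-1.64)²/(0.66−0.73)² = 108.8.
At s = 108.8: P(θ<0.66) ≈ 0.055. Adjusting to match 0.05 gives s ≈ 115.16.
So α = 0.73·115.16 ≈ 84.07, β = 0.27·115.16 ≈ 31.09.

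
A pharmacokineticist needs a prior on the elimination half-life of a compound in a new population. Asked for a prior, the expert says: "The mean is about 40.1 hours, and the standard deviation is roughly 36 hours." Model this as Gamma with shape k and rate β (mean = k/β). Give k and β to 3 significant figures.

For Gamma(k, rate β): mean = k/β, variance = k/β², so CV = 1/√k.
CV = SD/mean = 36/40.1 = 0.8978, hence k = 1/CV² = 1.24.
Then β = k/mean = 1.24/40.1 = 0.0309.

k ≈ 1.24, β ≈ 0.0309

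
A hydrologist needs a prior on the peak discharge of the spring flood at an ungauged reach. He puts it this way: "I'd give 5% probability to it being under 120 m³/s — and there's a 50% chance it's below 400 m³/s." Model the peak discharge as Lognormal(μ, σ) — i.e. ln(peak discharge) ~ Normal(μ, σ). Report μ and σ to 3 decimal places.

μ ≈ 5.991, σ ≈ 0.732

If T ~ Lognormal(μ,σ) then ln T ~ Normal(μ,σ), so the p-quantile of ln T is μ + z_p·σ.
ln(120) = 4.787 and ln(400) = 5.991; z_{0.05} = -1.645, z_{0.5} = 0.
σ = (5.991 − 4.787)/(0 − (-1.645)) = 0.732.
μ = 4.787 − (-1.645)·0.732 = 5.991.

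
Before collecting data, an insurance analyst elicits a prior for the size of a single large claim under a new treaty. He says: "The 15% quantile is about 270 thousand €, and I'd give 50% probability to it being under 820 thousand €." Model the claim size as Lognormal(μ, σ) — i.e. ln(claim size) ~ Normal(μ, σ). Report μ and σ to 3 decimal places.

μ ≈ 6.709, σ ≈ 1.072

If T ~ Lognormal(μ,σ) then ln T ~ Normal(μ,σ), so the p-quantile of ln T is μ + z_p·σ.
ln(270) = 5.598 and ln(820) = 6.709; z_{0.15} = -1.036, z_{0.5} = 0.
σ = (6.709 − 5.598)/(0 − (-1.036)) = 1.072.
μ = 5.598 − (-1.036)·1.072 = 6.709.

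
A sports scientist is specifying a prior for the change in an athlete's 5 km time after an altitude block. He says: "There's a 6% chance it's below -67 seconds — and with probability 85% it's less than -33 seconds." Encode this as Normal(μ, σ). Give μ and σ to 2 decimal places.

For Normal(μ,σ), the p-quantile is μ + z_p·σ. Here z_{0.06} = -1.555, z_{0.85} = 1.036.
So -67 = μ − 1.555σ and -33 = μ + 1.036σ.
Subtracting: σ = (-33 − -67)/(1.036 − (-1.555)) = 13.12.
Then μ = -67 − (-1.555)·13.12 = -46.60.

μ = -46.60, σ = 13.12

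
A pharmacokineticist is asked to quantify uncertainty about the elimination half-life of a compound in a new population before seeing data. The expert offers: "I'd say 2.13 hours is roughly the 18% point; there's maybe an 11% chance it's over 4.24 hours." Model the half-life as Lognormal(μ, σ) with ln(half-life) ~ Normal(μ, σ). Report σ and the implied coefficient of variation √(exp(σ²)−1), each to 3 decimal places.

σ ≈ 0.321, CV ≈ 0.330

If T ~ Lognormal(μ,σ) then ln T ~ Normal(μ,σ), so the p-quantile of ln T is μ + z_p·σ.
ln(2.13) = 0.7561 and ln(4.24) = 1.445; z_{0.18} = -0.9154, z_{0.89} = 1.227.
σ = (1.445 − 0.7561)/(1.227 − (-0.9154)) = 0.321.
μ = 0.7561 − (-0.9154)·0.321 = 1.050.
CV = √(exp(σ²)−1) = √(exp(0.1033)−1) = 0.330.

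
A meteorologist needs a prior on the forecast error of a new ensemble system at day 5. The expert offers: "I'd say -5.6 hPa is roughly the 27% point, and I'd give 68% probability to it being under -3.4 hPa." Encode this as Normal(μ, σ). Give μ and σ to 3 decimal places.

μ = -4.352, σ = 2.036

For Normal(μ,σ), the p-quantile is μ + z_p·σ. Here z_{0.27} = -0.6128, z_{0.68} = 0.4677.
So -5.6 = μ − 0.6128σ and -3.4 = μ + 0.4677σ.
Subtracting: σ = (-3.4 − -5.6)/(0.4677 − (-0.6128)) = 2.036.
Then μ = -5.6 − (-0.6128)·2.036 = -4.352.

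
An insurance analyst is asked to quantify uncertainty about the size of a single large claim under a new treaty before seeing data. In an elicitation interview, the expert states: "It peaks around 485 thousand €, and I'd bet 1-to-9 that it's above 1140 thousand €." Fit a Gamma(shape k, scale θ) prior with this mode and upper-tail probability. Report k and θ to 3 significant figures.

k ≈ 3.63, θ ≈ 184

Gamma(k,θ) with k>1 has mode (k−1)θ, so θ = 485/(k−1).
Need P(X < 1140) = 0.9 with θ tied to k this way. Start at k = 2, θ = 485: P(X<1140) ≈ 0.681.
Too low — raise k to concentrate. Iterating converges to k ≈ 3.63.
Then θ = 485/(3.63−1) ≈ 184.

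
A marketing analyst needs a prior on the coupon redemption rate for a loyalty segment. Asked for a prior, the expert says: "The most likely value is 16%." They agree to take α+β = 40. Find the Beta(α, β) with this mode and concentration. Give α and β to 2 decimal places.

For α,β > 1 the Beta mode is (α−1)/(α+β−2). With α+β = 40, the mode is (α−1)/38.
Set (α−1)/38 = 0.16 → α = 1 + 0.16·38 = 7.08.
β = 40 − α = 32.92.

α = 7.08, β = 32.92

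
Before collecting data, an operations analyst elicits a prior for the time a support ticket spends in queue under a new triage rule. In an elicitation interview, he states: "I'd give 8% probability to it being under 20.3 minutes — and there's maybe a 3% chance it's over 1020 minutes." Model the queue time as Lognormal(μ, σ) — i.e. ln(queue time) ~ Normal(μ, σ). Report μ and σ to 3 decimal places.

If T ~ Lognormal(μ,σ) then ln T ~ Normal(μ,σ), so the p-quantile of ln T is μ + z_p·σ.
ln(20.3) = 3.011 and ln(1020) = 6.928; z_{0.08} = -1.405, z_{0.97} = 1.881.
σ = (6.928 − 3.011)/(1.881 − (-1.405)) = 1.192.
μ = 3.011 − (-1.405)·1.192 = 4.686.

μ ≈ 4.686, σ ≈ 1.192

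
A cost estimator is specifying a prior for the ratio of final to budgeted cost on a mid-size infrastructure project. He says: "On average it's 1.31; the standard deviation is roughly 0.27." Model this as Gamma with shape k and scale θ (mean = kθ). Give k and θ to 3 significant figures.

For Gamma(k, scale θ): mean = kθ, variance = kθ², so CV = 1/√k.
CV = SD/mean = 0.27/1.31 = 0.2061, hence k = 1/CV² = 23.5.
Then θ = mean/k = 1.31/23.5 = 0.0556.

k ≈ 23.5, θ ≈ 0.0556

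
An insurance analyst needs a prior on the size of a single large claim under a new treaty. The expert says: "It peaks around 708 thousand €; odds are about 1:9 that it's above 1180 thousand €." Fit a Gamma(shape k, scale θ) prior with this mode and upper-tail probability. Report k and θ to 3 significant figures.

Gamma(k,θ) with k>1 has mode (k−1)θ, so θ = 708/(k−1).
Need P(X < 1180) = 0.9 with θ tied to k this way. Start at k = 2, θ = 708: P(X<1180) ≈ 0.496.
Too low — raise k to concentrate. Iterating converges to k ≈ 8.24.
Then θ = 708/(8.24−1) ≈ 97.8.

k ≈ 8.24, θ ≈ 97.8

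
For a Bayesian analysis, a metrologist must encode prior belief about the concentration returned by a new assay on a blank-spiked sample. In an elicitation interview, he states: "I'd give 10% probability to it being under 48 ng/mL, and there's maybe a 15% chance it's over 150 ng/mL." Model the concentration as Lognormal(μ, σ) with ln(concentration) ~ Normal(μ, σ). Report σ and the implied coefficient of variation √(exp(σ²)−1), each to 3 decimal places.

σ ≈ 0.492, CV ≈ 0.523

If T ~ Lognormal(μ,σ) then ln T ~ Normal(μ,σ), so the p-quantile of ln T is μ + z_p·σ.
ln(48) = 3.871 and ln(150) = 5.011; z_{0.1} = -1.282, z_{0.85} = 1.036.
σ = (5.011 − 3.871)/(1.036 − (-1.282)) = 0.492.
μ = 3.871 − (-1.282)·0.492 = 4.501.
CV = √(exp(σ²)−1) = √(exp(0.2416)−1) = 0.523.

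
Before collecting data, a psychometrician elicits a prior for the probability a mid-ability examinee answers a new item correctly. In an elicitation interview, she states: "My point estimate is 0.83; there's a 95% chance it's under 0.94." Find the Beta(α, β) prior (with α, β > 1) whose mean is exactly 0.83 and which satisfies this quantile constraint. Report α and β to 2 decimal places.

With mean 0.83 fixed, write α = 0.83s, β = 0.17s where s = α+β.
Need P(θ < 0.94) = 0.95 under Beta(0.83s, 0.17s). Normal approximation: (q−m)/√(m(1−m)/s) ≈ z_{0.95} = 1.64, so s ≈ 0.83·0.17·(1.64)²/(0.94−0.83)² = 31.5.
At s = 31.5: P(θ<0.94) ≈ 0.979. Adjusting to match 0.95 gives s ≈ 21.87.
So α = 0.83·21.87 ≈ 18.15, β = 0.17·21.87 ≈ 3.72.

α ≈ 18.15, β ≈ 3.72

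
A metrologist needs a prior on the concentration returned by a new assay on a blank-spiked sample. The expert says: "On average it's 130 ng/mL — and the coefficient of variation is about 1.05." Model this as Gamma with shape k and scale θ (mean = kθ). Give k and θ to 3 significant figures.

For Gamma(k, scale θ): mean = kθ, variance = kθ², so CV = 1/√k.
CV = 1.05, hence k = 1/CV² = 0.907.
Then θ = mean/k = 130/0.907 = 143.

k ≈ 0.907, θ ≈ 143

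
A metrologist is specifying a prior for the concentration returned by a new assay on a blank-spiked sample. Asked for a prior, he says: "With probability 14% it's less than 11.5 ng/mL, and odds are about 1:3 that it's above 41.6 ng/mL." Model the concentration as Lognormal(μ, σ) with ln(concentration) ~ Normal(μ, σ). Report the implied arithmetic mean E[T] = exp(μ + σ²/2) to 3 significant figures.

If T ~ Lognormal(μ,σ) then ln T ~ Normal(μ,σ), so the p-quantile of ln T is μ + z_p·σ.
ln(11.5) = 2.442 and ln(41.6) = 3.728; z_{0.14} = -1.08, z_{0.75} = 0.6745.
σ = (3.728 − 2.442)/(0.6745 − (-1.08)) = 0.733.
μ = 2.442 − (-1.08)·0.733 = 3.234.
E[T] = exp(μ + σ²/2) = exp(3.234 + 0.2684) = 33.2 ng/mL.

E[T] ≈ 33.2 ng/mL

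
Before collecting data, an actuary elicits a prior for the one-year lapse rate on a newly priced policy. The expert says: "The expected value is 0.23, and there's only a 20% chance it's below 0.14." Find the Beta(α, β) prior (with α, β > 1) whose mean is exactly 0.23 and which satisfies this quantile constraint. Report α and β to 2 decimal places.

With mean 0.23 fixed, write α = 0.23s, β = 0.77s where s = α+β.
Need P(θ < 0.14) = 0.2 under Beta(0.23s, 0.77s). Normal approximation: (q−m)/√(m(1−m)/s) ≈ z_{0.2} = -0.842, so s ≈ 0.23·0.77·(-0.842)²/(0.14−0.23)² = 15.5.
At s = 15.5: P(θ<0.14) ≈ 0.206. Adjusting to match 0.2 gives s ≈ 16.07.
So α = 0.23·16.07 ≈ 3.70, β = 0.77·16.07 ≈ 12.37.

α ≈ 3.70, β ≈ 12.37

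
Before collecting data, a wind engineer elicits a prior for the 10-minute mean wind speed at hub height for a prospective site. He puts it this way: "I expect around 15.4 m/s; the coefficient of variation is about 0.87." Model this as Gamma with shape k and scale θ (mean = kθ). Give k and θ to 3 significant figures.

For Gamma(k, scale θ): mean = kθ, variance = kθ², so CV = 1/√k.
CV = 0.87, hence k = 1/CV² = 1.32.
Then θ = mean/k = 15.4/1.32 = 11.7.

k ≈ 1.32, θ ≈ 11.7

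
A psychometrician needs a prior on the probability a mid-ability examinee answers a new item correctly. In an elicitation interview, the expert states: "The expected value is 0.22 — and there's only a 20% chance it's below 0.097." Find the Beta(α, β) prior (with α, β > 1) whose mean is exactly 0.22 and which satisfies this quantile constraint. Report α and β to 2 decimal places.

With mean 0.22 fixed, write α = 0.22s, β = 0.78s where s = α+β.
Need P(θ < 0.097) = 0.2 under Beta(0.22s, 0.78s). Normal approximation: (q−m)/√(m(1−m)/s) ≈ z_{0.2} = -0.842, so s ≈ 0.22·0.78·(-0.842)²/(0.097−0.22)² = 8.0.
At s = 8.0: P(θ<0.097) ≈ 0.202. Adjusting to match 0.2 gives s ≈ 8.15.
So α = 0.22·8.15 ≈ 1.79, β = 0.78·8.15 ≈ 6.36.

α ≈ 1.79, β ≈ 6.36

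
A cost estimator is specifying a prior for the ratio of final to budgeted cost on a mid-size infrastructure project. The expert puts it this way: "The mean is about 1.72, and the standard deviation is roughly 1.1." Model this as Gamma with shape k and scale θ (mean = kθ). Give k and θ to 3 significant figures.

k ≈ 2.44, θ ≈ 0.703

For Gamma(k, scale θ): mean = kθ, variance = kθ², so CV = 1/√k.
CV = SD/mean = 1.1/1.72 = 0.6395, hence k = 1/CV² = 2.44.
Then θ = mean/k = 1.72/2.44 = 0.703.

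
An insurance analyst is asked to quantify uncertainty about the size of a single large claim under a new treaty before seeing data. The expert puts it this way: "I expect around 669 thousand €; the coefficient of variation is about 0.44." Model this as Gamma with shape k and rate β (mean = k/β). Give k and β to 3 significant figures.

k ≈ 5.17, β ≈ 0.00772

For Gamma(k, rate β): mean = k/β, variance = k/β², so CV = 1/√k.
CV = 0.44, hence k = 1/CV² = 5.17.
Then β = k/mean = 5.17/669 = 0.00772.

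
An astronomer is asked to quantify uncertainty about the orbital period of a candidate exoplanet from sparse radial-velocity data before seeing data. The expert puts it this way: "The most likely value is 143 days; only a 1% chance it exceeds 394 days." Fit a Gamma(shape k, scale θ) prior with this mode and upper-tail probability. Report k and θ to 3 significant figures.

Gamma(k,θ) with k>1 has mode (k−1)θ, so θ = 143/(k−1).
Need P(X < 394) = 0.99 with θ tied to k this way. Start at k = 2, θ = 143: P(X<394) ≈ 0.761.
Too low — raise k to concentrate. Iterating converges to k ≈ 5.47.
Then θ = 143/(5.47−1) ≈ 32.

k ≈ 5.47, θ ≈ 32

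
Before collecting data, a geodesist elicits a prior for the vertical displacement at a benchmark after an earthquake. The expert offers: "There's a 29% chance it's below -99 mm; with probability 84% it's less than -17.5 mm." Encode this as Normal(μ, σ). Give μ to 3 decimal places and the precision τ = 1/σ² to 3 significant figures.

The p-quantile of Normal(μ,σ) is μ + z_p·σ, with z_{0.29} = -0.5534 and z_{0.84} = 0.9945.
Eliminate σ: μ = (z₂·x₁ − z₁·x₂)/(z₂ − z₁) = (0.9945·-99 − (-0.5534)·-17.5)/1.548 = -69.862.
Then σ = (x₂ − x₁)/(z₂ − z₁) = (-17.5 − -99)/1.548 = 52.654.
Precision τ = 1/σ² = 1/52.65² = 0.000361.

μ = -69.862, τ = 0.000361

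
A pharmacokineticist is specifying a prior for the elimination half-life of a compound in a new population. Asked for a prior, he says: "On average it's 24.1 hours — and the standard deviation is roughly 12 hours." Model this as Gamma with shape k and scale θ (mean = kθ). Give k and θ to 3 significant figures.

For Gamma(k, scale θ): mean = kθ, variance = kθ², so CV = 1/√k.
CV = SD/mean = 12/24.1 = 0.4979, hence k = 1/CV² = 4.03.
Then θ = mean/k = 24.1/4.03 = 5.98.

k ≈ 4.03, θ ≈ 5.98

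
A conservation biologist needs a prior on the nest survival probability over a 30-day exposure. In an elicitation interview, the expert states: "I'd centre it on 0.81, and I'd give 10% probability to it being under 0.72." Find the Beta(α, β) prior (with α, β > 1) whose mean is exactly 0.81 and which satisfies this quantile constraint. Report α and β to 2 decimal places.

With mean 0.81 fixed, write α = 0.81s, β = 0.19s where s = α+β.
Need P(θ < 0.72) = 0.1 under Beta(0.81s, 0.19s). Normal approximation: (q−m)/√(m(1−m)/s) ≈ z_{0.1} = -1.28, so s ≈ 0.81·0.19·(-1.28)²/(0.72−0.81)² = 31.2.
At s = 31.2: P(θ<0.72) ≈ 0.106. Adjusting to match 0.1 gives s ≈ 33.20.
So α = 0.81·33.20 ≈ 26.89, β = 0.19·33.20 ≈ 6.31.

α ≈ 26.89, β ≈ 6.31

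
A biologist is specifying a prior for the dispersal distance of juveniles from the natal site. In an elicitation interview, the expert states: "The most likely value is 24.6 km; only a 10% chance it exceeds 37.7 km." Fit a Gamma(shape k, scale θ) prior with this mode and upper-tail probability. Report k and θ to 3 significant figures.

k ≈ 11.2, θ ≈ 2.4

Gamma(k,θ) with k>1 has mode (k−1)θ, so θ = 24.6/(k−1).
Need P(X < 37.7) = 0.9 with θ tied to k this way. Start at k = 2, θ = 24.6: P(X<37.7) ≈ 0.453.
Too low — raise k to concentrate. Iterating converges to k ≈ 11.2.
Then θ = 24.6/(11.2−1) ≈ 2.4.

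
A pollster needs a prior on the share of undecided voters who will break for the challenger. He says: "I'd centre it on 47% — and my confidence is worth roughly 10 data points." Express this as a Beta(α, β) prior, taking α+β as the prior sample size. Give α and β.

α = 4.7, β = 5.3

Under the effective-sample-size interpretation, Beta(α, β) has prior mean α/(α+β) and prior sample size α+β.
So α+β = 10 and α/(α+β) = 0.47, giving α = 0.47·10 = 4.7 and β = 10 − 4.7 = 5.3.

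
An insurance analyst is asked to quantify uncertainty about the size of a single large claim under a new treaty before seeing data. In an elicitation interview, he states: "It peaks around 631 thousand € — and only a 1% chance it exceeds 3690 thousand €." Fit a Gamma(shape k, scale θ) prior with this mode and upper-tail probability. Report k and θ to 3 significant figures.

Gamma(k,θ) with k>1 has mode (k−1)θ, so θ = 631/(k−1).
Need P(X < 3690) = 0.99 with θ tied to k this way. Start at k = 2, θ = 631: P(X<3690) ≈ 0.980.
Too low — raise k to concentrate. Iterating converges to k ≈ 2.2.
Then θ = 631/(2.2−1) ≈ 527.

k ≈ 2.2, θ ≈ 527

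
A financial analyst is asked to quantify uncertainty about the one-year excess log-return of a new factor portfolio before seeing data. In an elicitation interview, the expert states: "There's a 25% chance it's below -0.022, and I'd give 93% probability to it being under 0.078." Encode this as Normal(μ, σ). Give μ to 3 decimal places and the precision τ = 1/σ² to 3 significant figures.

μ = 0.009, τ = 462

The p-quantile of Normal(μ,σ) is μ + z_p·σ, with z_{0.25} = -0.6745 and z_{0.93} = 1.476.
Eliminate σ: μ = (z₂·x₁ − z₁·x₂)/(z₂ − z₁) = (1.476·-0.022 − (-0.6745)·0.078)/2.15 = 0.009.
Then σ = (x₂ − x₁)/(z₂ − z₁) = (0.078 − -0.022)/2.15 = 0.047.
Precision τ = 1/σ² = 1/0.04651² = 462.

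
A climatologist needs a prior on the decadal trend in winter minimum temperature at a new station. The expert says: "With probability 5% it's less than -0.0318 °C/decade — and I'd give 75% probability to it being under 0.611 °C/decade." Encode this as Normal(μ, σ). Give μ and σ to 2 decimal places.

For Normal(μ,σ), the p-quantile is μ + z_p·σ. Here z_{0.05} = -1.645, z_{0.75} = 0.6745.
So -0.0318 = μ − 1.645σ and 0.611 = μ + 0.6745σ.
Subtracting: σ = (0.611 − -0.0318)/(0.6745 − (-1.645)) = 0.28.
Then μ = -0.0318 − (-1.645)·0.28 = 0.42.

μ = 0.42, σ = 0.28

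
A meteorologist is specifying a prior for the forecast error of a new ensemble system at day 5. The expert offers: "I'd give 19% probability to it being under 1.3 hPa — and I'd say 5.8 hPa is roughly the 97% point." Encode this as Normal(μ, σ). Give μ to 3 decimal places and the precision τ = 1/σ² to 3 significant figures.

μ = 2.732, τ = 0.376

For Normal(μ,σ), the p-quantile is μ + z_p·σ. Here z_{0.19} = -0.8779, z_{0.97} = 1.881.
So 1.3 = μ − 0.8779σ and 5.8 = μ + 1.881σ.
Subtracting: σ = (5.8 − 1.3)/(1.881 − (-0.8779)) = 1.631.
Then μ = 1.3 − (-0.8779)·1.631 = 2.732.
Precision τ = 1/σ² = 1/1.631² = 0.376.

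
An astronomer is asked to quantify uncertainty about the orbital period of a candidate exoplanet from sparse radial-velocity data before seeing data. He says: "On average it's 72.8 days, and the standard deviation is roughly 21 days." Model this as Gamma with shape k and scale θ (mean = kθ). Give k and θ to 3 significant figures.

For Gamma(k, scale θ): mean = kθ, variance = kθ², so CV = 1/√k.
CV = SD/mean = 21/72.8 = 0.2885, hence k = 1/CV² = 12.
Then θ = mean/k = 72.8/12 = 6.06.

k ≈ 12, θ ≈ 6.06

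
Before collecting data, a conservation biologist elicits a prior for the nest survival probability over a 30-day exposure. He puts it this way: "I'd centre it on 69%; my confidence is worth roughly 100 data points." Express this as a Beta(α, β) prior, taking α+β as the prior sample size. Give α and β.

Under the effective-sample-size interpretation, Beta(α, β) has prior mean α/(α+β) and prior sample size α+β.
So α+β = 100 and α/(α+β) = 0.69, giving α = 0.69·100 = 69 and β = 100 − 69 = 31.

α = 69, β = 31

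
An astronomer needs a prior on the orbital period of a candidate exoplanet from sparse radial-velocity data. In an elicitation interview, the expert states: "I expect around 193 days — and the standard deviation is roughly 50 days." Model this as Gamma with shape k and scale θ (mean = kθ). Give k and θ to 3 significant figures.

For Gamma(k, scale θ): mean = kθ, variance = kθ², so CV = 1/√k.
CV = SD/mean = 50/193 = 0.2591, hence k = 1/CV² = 14.9.
Then θ = mean/k = 193/14.9 = 13.

k ≈ 14.9, θ ≈ 13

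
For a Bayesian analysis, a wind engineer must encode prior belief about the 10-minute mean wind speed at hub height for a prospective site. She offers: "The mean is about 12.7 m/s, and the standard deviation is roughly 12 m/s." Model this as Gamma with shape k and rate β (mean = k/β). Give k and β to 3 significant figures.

For Gamma(k, rate β): mean = k/β, variance = k/β², so CV = 1/√k.
CV = SD/mean = 12/12.7 = 0.9449, hence k = 1/CV² = 1.12.
Then β = k/mean = 1.12/12.7 = 0.0882.

k ≈ 1.12, β ≈ 0.0882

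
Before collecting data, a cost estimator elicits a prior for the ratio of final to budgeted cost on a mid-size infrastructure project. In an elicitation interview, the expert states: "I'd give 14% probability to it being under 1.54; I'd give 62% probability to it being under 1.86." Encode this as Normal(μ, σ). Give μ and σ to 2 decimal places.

The p-quantile of Normal(μ,σ) is μ + z_p·σ, with z_{0.14} = -1.08 and z_{0.62} = 0.3055.
Eliminate σ: μ = (z₂·x₁ − z₁·x₂)/(z₂ − z₁) = (0.3055·1.54 − (-1.08)·1.86)/1.386 = 1.79.
Then σ = (x₂ − x₁)/(z₂ − z₁) = (1.86 − 1.54)/1.386 = 0.23.

μ = 1.79, σ = 0.23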